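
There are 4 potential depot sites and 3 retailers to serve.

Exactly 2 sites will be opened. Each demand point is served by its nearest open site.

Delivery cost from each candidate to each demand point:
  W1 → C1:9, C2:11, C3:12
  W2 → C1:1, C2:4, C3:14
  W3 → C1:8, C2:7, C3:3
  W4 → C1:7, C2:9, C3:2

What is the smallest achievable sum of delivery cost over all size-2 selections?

7

Open {W2, W4}.
  C1→W2 1, C2→W2 4, C3→W4 2  ⇒ total 7.
Compare {W2, W3}: total 8.
Compare {W3, W4}: total 16.
No size-2 selection does better; minimum is 7.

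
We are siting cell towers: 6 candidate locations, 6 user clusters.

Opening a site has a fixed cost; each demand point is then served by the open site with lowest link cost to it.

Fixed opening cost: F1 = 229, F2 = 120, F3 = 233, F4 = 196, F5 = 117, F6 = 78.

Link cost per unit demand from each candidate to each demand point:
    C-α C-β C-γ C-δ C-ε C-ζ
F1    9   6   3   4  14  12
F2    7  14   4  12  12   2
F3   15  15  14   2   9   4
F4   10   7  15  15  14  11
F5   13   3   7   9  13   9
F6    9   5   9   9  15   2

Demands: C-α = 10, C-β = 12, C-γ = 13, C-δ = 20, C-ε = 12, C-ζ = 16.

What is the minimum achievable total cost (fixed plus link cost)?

Open {F2, F6}: assign each demand point to its cheapest open site.
  C-α→F2 10×7=70, C-β→F6 12×5=60, C-γ→F2 13×4=52, C-δ→F6 20×9=180, C-ε→F2 12×12=144, C-ζ→F2 16×2=32
  link cost 538, fixed 198 → total 736.
Compare {F6}: link cost 659 + fixed 78 = 737.
Compare {F2, F5}: link cost 514 + fixed 237 = 751.
Compare {F3, F6}: link cost 447 + fixed 311 = 758.
All other subsets cost ≥ 737. Minimum total cost: 736.

736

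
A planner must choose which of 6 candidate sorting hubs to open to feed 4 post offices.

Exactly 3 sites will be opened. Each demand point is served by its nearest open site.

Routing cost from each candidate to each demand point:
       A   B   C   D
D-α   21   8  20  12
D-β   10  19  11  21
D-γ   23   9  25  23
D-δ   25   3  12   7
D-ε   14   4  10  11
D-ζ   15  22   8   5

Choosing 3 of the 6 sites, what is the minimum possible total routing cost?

Open {D-β, D-δ, D-ζ}.
  A→D-β 10, B→D-δ 3, C→D-ζ 8, D→D-ζ 5  ⇒ total 26.
Compare {D-β, D-ε, D-ζ}: total 27.
Compare {D-β, D-δ, D-ε}: total 30.
No size-3 selection does better; minimum is 26.

26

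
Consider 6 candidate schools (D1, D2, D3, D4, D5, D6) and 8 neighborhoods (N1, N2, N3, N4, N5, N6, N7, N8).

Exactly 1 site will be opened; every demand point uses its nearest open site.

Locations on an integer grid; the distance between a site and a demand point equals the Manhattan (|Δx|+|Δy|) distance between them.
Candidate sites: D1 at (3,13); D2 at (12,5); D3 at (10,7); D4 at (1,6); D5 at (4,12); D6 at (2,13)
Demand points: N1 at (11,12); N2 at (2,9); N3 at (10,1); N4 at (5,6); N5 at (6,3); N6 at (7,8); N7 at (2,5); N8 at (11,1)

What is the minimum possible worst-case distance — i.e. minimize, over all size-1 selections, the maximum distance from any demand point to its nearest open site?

Open {D3}.
  Farthest demand point is N2 at distance 10 (to D3); all others are ≤ 10.
With {D2} the worst case is 14.
With {D4} the worst case is 16.
No size-1 selection achieves below 10.

10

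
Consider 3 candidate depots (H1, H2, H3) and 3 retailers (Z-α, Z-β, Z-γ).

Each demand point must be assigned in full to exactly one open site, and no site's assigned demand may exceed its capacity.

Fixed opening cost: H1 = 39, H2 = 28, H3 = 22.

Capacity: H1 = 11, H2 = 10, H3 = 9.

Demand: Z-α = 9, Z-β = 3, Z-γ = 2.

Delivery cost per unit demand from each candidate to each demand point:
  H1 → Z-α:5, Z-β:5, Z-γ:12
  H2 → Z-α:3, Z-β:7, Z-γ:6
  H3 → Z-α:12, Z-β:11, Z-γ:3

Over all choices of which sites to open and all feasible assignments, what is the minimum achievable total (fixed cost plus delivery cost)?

116

Open {H2, H3}; cheapest assignment that respects the capacities:
  H2 (cap 10, load 9): Z-α — cost 9×3 = 27
  H3 (cap 9, load 5): Z-β, Z-γ — cost 3×11 + 2×3 = 39
  Shipping 66, fixed 50 → total 116.
  Any other capacity-feasible assignment to {H2, H3} ships for at least 66.
Compare {H1, H2}: its best feasible assignment gives total 133.
Compare {H1, H2, H3}: its best feasible assignment gives total 137.
Every other set of open sites that can feasibly serve all demand totals ≥ 133 even under its best assignment. Minimum: 116.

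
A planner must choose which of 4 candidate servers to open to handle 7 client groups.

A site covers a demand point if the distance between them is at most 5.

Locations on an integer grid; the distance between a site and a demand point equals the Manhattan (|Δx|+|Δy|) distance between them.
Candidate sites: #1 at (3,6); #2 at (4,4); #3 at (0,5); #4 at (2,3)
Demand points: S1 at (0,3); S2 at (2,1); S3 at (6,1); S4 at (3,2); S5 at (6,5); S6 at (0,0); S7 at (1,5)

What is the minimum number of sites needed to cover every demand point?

Coverage sets (demand points within 5 of each site):
  #1: {S4, S5, S7}
  #2: {S1, S2, S3, S4, S5, S7}
  #3: {S1, S6, S7}
  #4: {S1, S2, S4, S6, S7}
No single site covers all 7 demand points.
But {#2, #3} covers everything, so the minimum is 2.

2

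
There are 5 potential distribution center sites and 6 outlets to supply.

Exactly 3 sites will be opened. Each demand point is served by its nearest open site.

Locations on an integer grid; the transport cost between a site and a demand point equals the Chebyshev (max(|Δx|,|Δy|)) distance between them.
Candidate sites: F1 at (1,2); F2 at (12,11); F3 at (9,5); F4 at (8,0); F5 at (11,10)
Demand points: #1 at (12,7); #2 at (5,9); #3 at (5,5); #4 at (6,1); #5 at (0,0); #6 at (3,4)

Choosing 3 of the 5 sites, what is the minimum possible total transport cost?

Open {F1, F3, F4}.
  #1→F3 3, #2→F3 4, #3→F1 4, #4→F4 2, #5→F1 2, #6→F1 2  ⇒ total 17.
Compare {F1, F2, F3}: total 19.
Compare {F1, F3, F5}: total 19.
No size-3 selection does better; minimum is 17.

17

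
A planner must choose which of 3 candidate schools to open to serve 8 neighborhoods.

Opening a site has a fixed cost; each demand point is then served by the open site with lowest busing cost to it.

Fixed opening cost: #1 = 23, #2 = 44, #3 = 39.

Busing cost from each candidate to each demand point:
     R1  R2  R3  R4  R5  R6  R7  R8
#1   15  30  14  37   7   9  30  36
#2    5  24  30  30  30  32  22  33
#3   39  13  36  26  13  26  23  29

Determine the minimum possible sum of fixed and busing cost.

Open {#1, #3}: assign each demand point to its cheapest open site.
  R1→#1 15, R2→#3 13, R3→#1 14, R4→#3 26, R5→#1 7, R6→#1 9, R7→#3 23, R8→#3 29
  busing cost 136, fixed 62 → total 198.
Compare {#1}: busing cost 178 + fixed 23 = 201.
Compare {#1, #2}: busing cost 144 + fixed 67 = 211.
Compare {#1, #2, #3}: busing cost 125 + fixed 106 = 231.
All other subsets cost ≥ 201. Minimum total cost: 198.

198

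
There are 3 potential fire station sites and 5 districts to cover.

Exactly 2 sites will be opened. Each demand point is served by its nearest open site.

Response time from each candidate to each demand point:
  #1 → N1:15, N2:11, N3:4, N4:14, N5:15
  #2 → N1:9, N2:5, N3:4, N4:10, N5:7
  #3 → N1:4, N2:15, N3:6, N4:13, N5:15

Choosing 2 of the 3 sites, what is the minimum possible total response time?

30

Open {#2, #3}.
  N1→#3 4, N2→#2 5, N3→#2 4, N4→#2 10, N5→#2 7  ⇒ total 30.
Compare {#1, #2}: total 35.
Compare {#1, #3}: total 47.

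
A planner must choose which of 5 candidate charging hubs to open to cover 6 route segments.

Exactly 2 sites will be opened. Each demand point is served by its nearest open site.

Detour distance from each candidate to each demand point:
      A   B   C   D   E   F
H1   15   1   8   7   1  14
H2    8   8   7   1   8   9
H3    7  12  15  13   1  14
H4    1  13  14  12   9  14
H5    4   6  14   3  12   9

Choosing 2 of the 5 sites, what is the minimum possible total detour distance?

Open {H1, H5}.
  A→H5 4, B→H1 1, C→H1 8, D→H5 3, E→H1 1, F→H5 9  ⇒ total 26.
Compare {H1, H2}: total 27.
Compare {H1, H4}: total 32.
No size-2 selection does better; minimum is 26.

26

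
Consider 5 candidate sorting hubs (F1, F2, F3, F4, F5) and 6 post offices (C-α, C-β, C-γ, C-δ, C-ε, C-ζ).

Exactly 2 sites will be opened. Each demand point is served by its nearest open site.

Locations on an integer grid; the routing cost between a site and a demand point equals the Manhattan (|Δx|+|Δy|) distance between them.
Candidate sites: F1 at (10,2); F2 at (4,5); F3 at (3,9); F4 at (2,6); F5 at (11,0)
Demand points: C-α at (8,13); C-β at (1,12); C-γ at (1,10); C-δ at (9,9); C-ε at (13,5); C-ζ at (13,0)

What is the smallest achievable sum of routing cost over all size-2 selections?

Open {F3, F5}.
  C-α→F3 9, C-β→F3 5, C-γ→F3 3, C-δ→F3 6, C-ε→F5 7, C-ζ→F5 2  ⇒ total 32.
Compare {F1, F3}: total 34.
Compare {F1, F4}: total 44.
No size-2 selection does better; minimum is 32.

32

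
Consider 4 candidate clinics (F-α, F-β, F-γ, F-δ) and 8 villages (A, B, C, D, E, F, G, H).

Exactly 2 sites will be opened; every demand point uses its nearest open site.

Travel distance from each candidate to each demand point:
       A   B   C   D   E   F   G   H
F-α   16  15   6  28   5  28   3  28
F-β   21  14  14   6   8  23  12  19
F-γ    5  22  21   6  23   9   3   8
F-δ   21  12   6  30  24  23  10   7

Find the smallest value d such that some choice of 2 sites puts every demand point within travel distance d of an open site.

14

Open {F-β, F-γ}.
  Farthest demand point is B at travel distance 14 (to F-β); all others are ≤ 14.
With {F-α, F-γ} the worst case is 15.
With {F-α, F-β} the worst case is 23.
No size-2 selection achieves below 14.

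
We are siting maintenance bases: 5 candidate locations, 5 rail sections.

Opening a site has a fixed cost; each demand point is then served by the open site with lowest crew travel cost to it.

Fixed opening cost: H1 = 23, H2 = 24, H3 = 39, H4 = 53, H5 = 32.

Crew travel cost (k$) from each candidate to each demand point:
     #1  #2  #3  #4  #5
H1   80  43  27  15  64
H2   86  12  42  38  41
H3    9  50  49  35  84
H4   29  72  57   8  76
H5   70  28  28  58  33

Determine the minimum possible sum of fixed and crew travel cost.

Open {H1, H2, H3}: assign each demand point to its cheapest open site.
  #1→H3 9, #2→H2 12, #3→H1 27, #4→H1 15, #5→H2 41
  crew travel cost 104, fixed 86 → total 190.
Compare {H2, H3}: crew travel cost 139 + fixed 63 = 202.
Compare {H3, H5}: crew travel cost 133 + fixed 71 = 204.
Compare {H1, H3, H5}: crew travel cost 112 + fixed 94 = 206.
All other subsets cost ≥ 202. Minimum total cost: 190.

190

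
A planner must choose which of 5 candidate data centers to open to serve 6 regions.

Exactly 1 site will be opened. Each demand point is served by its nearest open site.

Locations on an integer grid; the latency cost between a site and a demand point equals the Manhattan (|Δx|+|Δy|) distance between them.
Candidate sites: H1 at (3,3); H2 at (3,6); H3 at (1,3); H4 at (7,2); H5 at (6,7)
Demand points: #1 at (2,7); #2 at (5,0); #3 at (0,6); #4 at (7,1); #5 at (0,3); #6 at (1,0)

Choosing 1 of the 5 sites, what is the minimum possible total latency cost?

28

Open {H3}.
  #1→H3 5, #2→H3 7, #3→H3 4, #4→H3 8, #5→H3 1, #6→H3 3  ⇒ total 28.
Compare {H1}: total 30.
Compare {H2}: total 36.
No size-1 selection does better; minimum is 28.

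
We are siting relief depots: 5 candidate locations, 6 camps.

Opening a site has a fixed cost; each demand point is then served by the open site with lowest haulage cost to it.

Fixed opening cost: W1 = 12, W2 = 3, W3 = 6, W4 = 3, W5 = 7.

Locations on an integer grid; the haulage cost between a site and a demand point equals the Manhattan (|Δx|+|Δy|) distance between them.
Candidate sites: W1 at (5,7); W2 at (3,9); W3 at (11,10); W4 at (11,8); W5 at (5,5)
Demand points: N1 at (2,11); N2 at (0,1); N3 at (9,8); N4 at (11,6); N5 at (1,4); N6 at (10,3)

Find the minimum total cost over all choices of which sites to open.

37

Open {W2, W4}: assign each demand point to its cheapest open site.
  N1→W2 3, N2→W2 11, N3→W4 2, N4→W4 2, N5→W2 7, N6→W4 6
  haulage cost 31, fixed 6 → total 37.
Compare {W2, W4, W5}: haulage cost 27 + fixed 13 = 40.
Compare {W4, W5}: haulage cost 33 + fixed 10 = 43.
Compare {W2, W3, W4}: haulage cost 31 + fixed 12 = 43.
All other subsets cost ≥ 40. Minimum total cost: 37.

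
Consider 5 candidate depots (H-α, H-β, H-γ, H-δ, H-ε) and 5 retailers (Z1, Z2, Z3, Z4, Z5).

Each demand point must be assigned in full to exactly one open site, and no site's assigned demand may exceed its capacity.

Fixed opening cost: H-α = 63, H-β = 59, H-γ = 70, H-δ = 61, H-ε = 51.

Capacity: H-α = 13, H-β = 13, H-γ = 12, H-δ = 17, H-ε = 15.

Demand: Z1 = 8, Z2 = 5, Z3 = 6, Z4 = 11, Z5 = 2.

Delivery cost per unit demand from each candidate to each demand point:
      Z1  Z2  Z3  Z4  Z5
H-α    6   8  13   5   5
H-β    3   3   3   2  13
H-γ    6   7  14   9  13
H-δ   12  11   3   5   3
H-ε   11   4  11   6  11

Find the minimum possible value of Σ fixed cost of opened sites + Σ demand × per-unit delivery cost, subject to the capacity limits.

Open {H-β, H-δ, H-ε}; cheapest assignment that respects the capacities:
  H-β (cap 13, load 13): Z1, Z2 — cost 8×3 + 5×3 = 39
  H-δ (cap 17, load 8): Z3, Z5 — cost 6×3 + 2×3 = 24
  H-ε (cap 15, load 11): Z4 — cost 11×6 = 66
  Shipping 129, fixed 171 → total 300.
  Any other capacity-feasible assignment to {H-β, H-δ, H-ε} ships for at least 129.
Compare {H-α, H-β, H-δ}: its best feasible assignment gives total 301.
Compare {H-δ, H-ε}: its best feasible assignment gives total 315.
Every other set of open sites that can feasibly serve all demand totals ≥ 301 even under its best assignment. Minimum: 300.

300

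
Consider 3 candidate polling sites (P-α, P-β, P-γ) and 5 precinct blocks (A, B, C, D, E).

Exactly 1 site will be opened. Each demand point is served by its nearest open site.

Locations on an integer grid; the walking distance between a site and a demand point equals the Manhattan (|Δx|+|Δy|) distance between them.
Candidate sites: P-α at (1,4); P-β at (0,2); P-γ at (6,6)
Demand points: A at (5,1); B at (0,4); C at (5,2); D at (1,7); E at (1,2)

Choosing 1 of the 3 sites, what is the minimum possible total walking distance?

19

Open {P-α}.
  A→P-α 7, B→P-α 1, C→P-α 6, D→P-α 3, E→P-α 2  ⇒ total 19.
Compare {P-β}: total 20.
Compare {P-γ}: total 34.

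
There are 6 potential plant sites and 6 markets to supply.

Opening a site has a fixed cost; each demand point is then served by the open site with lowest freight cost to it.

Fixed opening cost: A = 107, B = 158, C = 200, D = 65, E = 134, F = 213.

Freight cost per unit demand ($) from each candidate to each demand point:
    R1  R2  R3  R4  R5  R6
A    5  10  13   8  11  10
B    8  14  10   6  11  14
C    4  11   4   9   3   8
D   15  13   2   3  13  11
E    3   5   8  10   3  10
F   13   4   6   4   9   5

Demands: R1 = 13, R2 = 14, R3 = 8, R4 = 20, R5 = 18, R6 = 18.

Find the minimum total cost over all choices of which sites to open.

618

Open {D, E}: assign each demand point to its cheapest open site.
  R1→E 13×3=39, R2→E 14×5=70, R3→D 8×2=16, R4→D 20×3=60, R5→E 18×3=54, R6→E 18×10=180
  freight cost 419, fixed 199 → total 618.
Compare {E, F}: freight cost 367 + fixed 347 = 714.
Compare {A, D, E}: freight cost 419 + fixed 306 = 725.
Compare {D, E, F}: freight cost 315 + fixed 412 = 727.
All other subsets cost ≥ 714. Minimum total cost: 618.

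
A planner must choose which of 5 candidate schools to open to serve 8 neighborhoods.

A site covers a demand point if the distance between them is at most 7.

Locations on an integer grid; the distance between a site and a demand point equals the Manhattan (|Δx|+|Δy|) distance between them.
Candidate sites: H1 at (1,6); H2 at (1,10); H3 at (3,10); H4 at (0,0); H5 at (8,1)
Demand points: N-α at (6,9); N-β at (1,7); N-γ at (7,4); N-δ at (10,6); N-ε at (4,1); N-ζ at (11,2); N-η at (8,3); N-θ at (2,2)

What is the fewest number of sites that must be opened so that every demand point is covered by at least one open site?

Coverage sets (demand points within 7 of each site):
  H1: {N-β, N-θ}
  H2: {N-α, N-β}
  H3: {N-α, N-β}
  H4: {N-ε, N-θ}
  H5: {N-γ, N-δ, N-ε, N-ζ, N-η, N-θ}
No single site covers all 8 demand points.
But {H2, H5} covers everything, so the minimum is 2.

2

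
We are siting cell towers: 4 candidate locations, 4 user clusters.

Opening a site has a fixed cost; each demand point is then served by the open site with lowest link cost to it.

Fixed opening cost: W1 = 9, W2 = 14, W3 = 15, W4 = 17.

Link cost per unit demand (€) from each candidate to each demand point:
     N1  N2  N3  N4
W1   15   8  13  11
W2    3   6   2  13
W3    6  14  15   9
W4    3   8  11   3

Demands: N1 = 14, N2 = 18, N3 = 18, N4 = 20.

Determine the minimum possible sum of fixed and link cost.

277

Open {W2, W4}: assign each demand point to its cheapest open site.
  N1→W2 14×3=42, N2→W2 18×6=108, N3→W2 18×2=36, N4→W4 20×3=60
  link cost 246, fixed 31 → total 277.
Compare {W1, W2, W4}: link cost 246 + fixed 40 = 286.
Compare {W2, W3, W4}: link cost 246 + fixed 46 = 292.
Compare {W1, W2, W3, W4}: link cost 246 + fixed 55 = 301.
All other subsets cost ≥ 286. Minimum total cost: 277.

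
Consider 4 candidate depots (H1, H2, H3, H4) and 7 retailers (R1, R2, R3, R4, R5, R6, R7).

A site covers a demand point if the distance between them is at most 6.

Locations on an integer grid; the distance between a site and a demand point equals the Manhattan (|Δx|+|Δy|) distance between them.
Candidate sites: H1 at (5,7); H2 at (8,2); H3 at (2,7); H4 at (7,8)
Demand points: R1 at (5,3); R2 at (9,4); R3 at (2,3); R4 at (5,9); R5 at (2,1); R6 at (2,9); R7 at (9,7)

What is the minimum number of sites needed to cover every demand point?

2

Coverage sets (demand points within 6 of each site):
  H1: {R1, R4, R6, R7}
  H2: {R1, R2, R7}
  H3: {R3, R4, R5, R6}
  H4: {R2, R4, R6, R7}
No single site covers all 7 demand points.
But {H2, H3} covers everything, so the minimum is 2.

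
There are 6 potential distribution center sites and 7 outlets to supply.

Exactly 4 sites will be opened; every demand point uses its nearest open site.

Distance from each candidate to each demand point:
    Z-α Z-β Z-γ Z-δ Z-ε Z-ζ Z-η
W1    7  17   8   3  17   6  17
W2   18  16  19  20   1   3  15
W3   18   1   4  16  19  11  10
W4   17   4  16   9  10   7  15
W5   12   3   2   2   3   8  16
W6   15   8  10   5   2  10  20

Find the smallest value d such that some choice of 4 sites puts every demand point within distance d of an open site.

Open {W1, W2, W3, W4}.
  Farthest demand point is Z-η at distance 10 (to W3); all others are ≤ 10.
With {W1, W2, W3, W5} the worst case is 10.
With {W1, W2, W3, W6} the worst case is 10.
No size-4 selection achieves below 10.

10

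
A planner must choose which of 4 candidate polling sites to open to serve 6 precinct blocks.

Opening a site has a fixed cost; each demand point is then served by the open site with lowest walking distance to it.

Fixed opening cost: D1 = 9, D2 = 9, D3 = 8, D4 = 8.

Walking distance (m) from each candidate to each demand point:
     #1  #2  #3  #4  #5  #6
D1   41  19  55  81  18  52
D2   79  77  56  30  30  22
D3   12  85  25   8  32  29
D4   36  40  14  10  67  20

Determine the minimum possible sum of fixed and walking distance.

116

Open {D1, D3, D4}: assign each demand point to its cheapest open site.
  #1→D3 12, #2→D1 19, #3→D4 14, #4→D3 8, #5→D1 18, #6→D4 20
  walking distance 91, fixed 25 → total 116.
Compare {D1, D2, D3, D4}: walking distance 91 + fixed 34 = 125.
Compare {D1, D3}: walking distance 111 + fixed 17 = 128.
Compare {D1, D2, D3}: walking distance 104 + fixed 26 = 130.
All other subsets cost ≥ 125. Minimum total cost: 116.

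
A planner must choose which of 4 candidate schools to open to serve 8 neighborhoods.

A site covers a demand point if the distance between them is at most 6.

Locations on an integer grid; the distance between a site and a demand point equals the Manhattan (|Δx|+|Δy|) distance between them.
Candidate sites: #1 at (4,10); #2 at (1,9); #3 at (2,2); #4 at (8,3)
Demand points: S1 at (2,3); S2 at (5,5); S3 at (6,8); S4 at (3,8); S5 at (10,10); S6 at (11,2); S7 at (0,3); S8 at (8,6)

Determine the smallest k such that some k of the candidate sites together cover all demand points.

3

Coverage sets (demand points within 6 of each site):
  #1: {S2, S3, S4, S5}
  #2: {S3, S4}
  #3: {S1, S2, S7}
  #4: {S1, S2, S6, S8}
No 2 sites suffice: every size-2 union leaves at least one demand point uncovered.
But {#1, #3, #4} covers everything, so the minimum is 3.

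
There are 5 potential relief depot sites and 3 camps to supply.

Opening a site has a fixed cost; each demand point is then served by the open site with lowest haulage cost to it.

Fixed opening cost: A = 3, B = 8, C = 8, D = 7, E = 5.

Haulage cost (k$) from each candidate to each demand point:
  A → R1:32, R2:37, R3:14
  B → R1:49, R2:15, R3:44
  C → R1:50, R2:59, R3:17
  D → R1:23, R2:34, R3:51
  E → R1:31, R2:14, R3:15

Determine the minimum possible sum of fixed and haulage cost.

64

Open {D, E}: assign each demand point to its cheapest open site.
  R1→D 23, R2→E 14, R3→E 15
  haulage cost 52, fixed 12 → total 64.
Compare {E}: haulage cost 60 + fixed 5 = 65.
Compare {A, D, E}: haulage cost 51 + fixed 15 = 66.
Compare {A, E}: haulage cost 59 + fixed 8 = 67.
All other subsets cost ≥ 65. Minimum total cost: 64.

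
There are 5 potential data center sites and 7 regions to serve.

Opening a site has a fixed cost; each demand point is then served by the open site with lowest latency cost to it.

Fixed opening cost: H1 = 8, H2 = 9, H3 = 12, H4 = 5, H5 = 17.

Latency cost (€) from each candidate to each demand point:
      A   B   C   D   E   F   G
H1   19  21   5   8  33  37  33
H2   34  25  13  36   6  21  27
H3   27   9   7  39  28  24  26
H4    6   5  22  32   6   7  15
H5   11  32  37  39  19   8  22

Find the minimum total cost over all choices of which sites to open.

Open {H1, H4}: assign each demand point to its cheapest open site.
  A→H4 6, B→H4 5, C→H1 5, D→H1 8, E→H4 6, F→H4 7, G→H4 15
  latency cost 52, fixed 13 → total 65.
Compare {H1, H2, H4}: latency cost 52 + fixed 22 = 74.
Compare {H1, H3, H4}: latency cost 52 + fixed 25 = 77.
Compare {H1, H4, H5}: latency cost 52 + fixed 30 = 82.
All other subsets cost ≥ 74. Minimum total cost: 65.

65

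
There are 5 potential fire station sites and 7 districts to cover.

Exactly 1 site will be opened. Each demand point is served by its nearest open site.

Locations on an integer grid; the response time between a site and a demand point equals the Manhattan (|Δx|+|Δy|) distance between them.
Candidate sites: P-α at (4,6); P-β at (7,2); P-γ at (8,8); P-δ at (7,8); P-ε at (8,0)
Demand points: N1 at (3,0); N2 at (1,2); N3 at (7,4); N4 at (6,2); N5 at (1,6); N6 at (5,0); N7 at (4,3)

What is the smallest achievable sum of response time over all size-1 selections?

Open {P-β}.
  N1→P-β 6, N2→P-β 6, N3→P-β 2, N4→P-β 1, N5→P-β 10, N6→P-β 4, N7→P-β 4  ⇒ total 33.
Compare {P-α}: total 38.
Compare {P-ε}: total 46.
No size-1 selection does better; minimum is 33.

33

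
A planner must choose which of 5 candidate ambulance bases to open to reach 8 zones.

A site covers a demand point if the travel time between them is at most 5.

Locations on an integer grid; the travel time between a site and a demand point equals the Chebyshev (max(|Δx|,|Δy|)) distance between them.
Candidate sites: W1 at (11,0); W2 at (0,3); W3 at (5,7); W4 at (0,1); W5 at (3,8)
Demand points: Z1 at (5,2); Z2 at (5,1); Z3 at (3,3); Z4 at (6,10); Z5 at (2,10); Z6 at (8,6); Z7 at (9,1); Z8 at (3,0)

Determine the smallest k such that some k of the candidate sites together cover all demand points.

Coverage sets (demand points within 5 of each site):
  W1: {Z7}
  W2: {Z1, Z2, Z3, Z8}
  W3: {Z1, Z3, Z4, Z5, Z6}
  W4: {Z1, Z2, Z3, Z8}
  W5: {Z3, Z4, Z5, Z6}
No 2 sites suffice: every size-2 union leaves at least one demand point uncovered.
But {W1, W2, W3} covers everything, so the minimum is 3.

3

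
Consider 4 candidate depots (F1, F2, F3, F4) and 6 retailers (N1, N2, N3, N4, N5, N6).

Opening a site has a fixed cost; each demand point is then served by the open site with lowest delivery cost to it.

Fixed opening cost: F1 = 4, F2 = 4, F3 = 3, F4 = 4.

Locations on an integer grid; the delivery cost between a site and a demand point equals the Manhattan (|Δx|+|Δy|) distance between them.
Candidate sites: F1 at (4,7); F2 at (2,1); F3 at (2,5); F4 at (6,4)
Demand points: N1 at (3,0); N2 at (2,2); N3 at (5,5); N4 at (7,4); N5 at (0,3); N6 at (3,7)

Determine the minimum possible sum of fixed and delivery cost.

23

Open {F1, F2, F4}: assign each demand point to its cheapest open site.
  N1→F2 2, N2→F2 1, N3→F4 2, N4→F4 1, N5→F2 4, N6→F1 1
  delivery cost 11, fixed 12 → total 23.
Compare {F2, F4}: delivery cost 16 + fixed 8 = 24.
Compare {F2, F3, F4}: delivery cost 13 + fixed 11 = 24.
Compare {F1, F2}: delivery cost 17 + fixed 8 = 25.
All other subsets cost ≥ 24. Minimum total cost: 23.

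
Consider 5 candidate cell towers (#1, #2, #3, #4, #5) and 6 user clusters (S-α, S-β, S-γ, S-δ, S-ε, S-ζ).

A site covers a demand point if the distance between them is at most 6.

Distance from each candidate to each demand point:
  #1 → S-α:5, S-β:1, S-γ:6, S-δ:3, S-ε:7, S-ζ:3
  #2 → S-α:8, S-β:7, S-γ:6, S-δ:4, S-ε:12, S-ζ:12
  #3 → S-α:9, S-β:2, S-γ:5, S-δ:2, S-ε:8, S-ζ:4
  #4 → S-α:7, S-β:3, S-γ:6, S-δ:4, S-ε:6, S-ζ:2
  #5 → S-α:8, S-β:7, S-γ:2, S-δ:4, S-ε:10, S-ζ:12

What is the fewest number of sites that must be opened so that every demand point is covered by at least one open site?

2

Coverage sets (demand points within 6 of each site):
  #1: {S-α, S-β, S-γ, S-δ, S-ζ}
  #2: {S-γ, S-δ}
  #3: {S-β, S-γ, S-δ, S-ζ}
  #4: {S-β, S-γ, S-δ, S-ε, S-ζ}
  #5: {S-γ, S-δ}
No single site covers all 6 demand points.
But {#1, #4} covers everything, so the minimum is 2.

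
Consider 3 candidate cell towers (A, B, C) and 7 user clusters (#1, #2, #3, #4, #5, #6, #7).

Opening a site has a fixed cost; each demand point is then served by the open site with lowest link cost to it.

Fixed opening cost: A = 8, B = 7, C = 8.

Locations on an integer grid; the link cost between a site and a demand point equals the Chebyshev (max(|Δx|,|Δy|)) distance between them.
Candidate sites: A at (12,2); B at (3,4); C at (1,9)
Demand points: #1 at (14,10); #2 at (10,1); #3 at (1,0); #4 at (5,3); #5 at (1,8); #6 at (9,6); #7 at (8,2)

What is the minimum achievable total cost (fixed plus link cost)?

Open {A, B}: assign each demand point to its cheapest open site.
  #1→A 8, #2→A 2, #3→B 4, #4→B 2, #5→B 4, #6→A 4, #7→A 4
  link cost 28, fixed 15 → total 43.
Compare {B}: link cost 39 + fixed 7 = 46.
Compare {A, B, C}: link cost 25 + fixed 23 = 48.
Compare {A, C}: link cost 34 + fixed 16 = 50.
All other subsets cost ≥ 46. Minimum total cost: 43.

43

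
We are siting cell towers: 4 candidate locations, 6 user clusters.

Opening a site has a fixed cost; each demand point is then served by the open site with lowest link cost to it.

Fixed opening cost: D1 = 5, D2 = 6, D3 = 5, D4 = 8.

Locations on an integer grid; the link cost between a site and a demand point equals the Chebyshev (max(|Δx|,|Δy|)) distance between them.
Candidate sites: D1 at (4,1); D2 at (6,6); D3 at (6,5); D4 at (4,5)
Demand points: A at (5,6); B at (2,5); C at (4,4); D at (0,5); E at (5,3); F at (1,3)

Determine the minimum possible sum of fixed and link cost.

21

Open {D4}: assign each demand point to its cheapest open site.
  A→D4 1, B→D4 2, C→D4 1, D→D4 4, E→D4 2, F→D4 3
  link cost 13, fixed 8 → total 21.
Compare {D3}: link cost 20 + fixed 5 = 25.
Compare {D1}: link cost 21 + fixed 5 = 26.
Compare {D1, D3}: link cost 16 + fixed 10 = 26.
All other subsets cost ≥ 25. Minimum total cost: 21.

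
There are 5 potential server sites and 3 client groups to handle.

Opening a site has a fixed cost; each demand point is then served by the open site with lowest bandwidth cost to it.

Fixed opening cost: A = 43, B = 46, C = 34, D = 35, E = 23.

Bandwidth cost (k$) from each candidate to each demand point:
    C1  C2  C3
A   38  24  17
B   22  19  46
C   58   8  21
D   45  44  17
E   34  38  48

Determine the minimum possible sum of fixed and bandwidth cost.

Open {C, E}: assign each demand point to its cheapest open site.
  C1→E 34, C2→C 8, C3→C 21
  bandwidth cost 63, fixed 57 → total 120.
Compare {C}: bandwidth cost 87 + fixed 34 = 121.
Compare {A}: bandwidth cost 79 + fixed 43 = 122.
Compare {B, C}: bandwidth cost 51 + fixed 80 = 131.
All other subsets cost ≥ 121. Minimum total cost: 120.

120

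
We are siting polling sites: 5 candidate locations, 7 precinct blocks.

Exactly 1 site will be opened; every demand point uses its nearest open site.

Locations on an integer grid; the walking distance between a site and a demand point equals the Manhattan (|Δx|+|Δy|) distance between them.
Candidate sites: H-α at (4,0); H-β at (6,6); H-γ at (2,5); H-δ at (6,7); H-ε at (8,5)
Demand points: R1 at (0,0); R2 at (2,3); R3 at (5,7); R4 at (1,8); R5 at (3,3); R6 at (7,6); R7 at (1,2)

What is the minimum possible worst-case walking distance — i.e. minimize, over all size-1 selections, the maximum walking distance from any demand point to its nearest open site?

Open {H-γ}.
  Farthest demand point is R1 at walking distance 7 (to H-γ); all others are ≤ 7.
With {H-α} the worst case is 11.
With {H-β} the worst case is 12.
No size-1 selection achieves below 7.

7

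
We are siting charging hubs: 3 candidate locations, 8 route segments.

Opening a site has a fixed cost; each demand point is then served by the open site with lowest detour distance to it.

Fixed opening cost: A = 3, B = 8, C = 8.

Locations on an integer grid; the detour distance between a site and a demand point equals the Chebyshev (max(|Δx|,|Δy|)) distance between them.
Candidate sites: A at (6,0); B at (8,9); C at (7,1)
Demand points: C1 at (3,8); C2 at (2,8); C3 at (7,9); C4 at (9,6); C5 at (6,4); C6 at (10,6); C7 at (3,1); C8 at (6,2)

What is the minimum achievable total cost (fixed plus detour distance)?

Open {A, B}: assign each demand point to its cheapest open site.
  C1→B 5, C2→B 6, C3→B 1, C4→B 3, C5→A 4, C6→B 3, C7→A 3, C8→A 2
  detour distance 27, fixed 11 → total 38.
Compare {B, C}: detour distance 26 + fixed 16 = 42.
Compare {A, B, C}: detour distance 25 + fixed 19 = 44.
Compare {B}: detour distance 38 + fixed 8 = 46.
All other subsets cost ≥ 42. Minimum total cost: 38.

38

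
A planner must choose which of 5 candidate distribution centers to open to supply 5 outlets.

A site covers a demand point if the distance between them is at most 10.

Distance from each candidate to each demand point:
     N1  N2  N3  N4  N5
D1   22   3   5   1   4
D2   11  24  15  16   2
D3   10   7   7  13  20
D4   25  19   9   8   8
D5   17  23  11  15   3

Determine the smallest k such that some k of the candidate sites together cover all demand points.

Coverage sets (demand points within 10 of each site):
  D1: {N2, N3, N4, N5}
  D2: {N5}
  D3: {N1, N2, N3}
  D4: {N3, N4, N5}
  D5: {N5}
No single site covers all 5 demand points.
But {D1, D3} covers everything, so the minimum is 2.

2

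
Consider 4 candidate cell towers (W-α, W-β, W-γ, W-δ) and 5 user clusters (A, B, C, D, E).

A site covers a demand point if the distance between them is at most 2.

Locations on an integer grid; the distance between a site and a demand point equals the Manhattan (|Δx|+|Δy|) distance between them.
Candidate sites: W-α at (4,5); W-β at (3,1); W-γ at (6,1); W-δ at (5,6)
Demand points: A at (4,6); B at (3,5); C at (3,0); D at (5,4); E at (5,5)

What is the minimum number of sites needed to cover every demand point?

Coverage sets (demand points within 2 of each site):
  W-α: {A, B, D, E}
  W-β: {C}
  W-γ: {}
  W-δ: {A, D, E}
No single site covers all 5 demand points.
But {W-α, W-β} covers everything, so the minimum is 2.

2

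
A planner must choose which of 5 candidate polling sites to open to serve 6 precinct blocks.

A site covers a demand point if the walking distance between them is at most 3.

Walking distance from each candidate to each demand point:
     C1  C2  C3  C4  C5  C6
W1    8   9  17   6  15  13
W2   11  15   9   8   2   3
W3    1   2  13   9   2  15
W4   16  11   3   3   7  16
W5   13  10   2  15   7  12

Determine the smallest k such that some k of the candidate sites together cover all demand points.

3

Coverage sets (demand points within 3 of each site):
  W1: {}
  W2: {C5, C6}
  W3: {C1, C2, C5}
  W4: {C3, C4}
  W5: {C3}
No 2 sites suffice: every size-2 union leaves at least one demand point uncovered.
But {W2, W3, W4} covers everything, so the minimum is 3.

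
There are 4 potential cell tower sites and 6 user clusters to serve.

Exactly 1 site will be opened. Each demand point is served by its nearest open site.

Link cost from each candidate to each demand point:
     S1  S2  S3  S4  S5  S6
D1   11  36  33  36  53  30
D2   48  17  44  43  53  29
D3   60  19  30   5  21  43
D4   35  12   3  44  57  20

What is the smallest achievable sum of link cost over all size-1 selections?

171

Open {D4}.
  S1→D4 35, S2→D4 12, S3→D4 3, S4→D4 44, S5→D4 57, S6→D4 20  ⇒ total 171.
Compare {D3}: total 178.
Compare {D1}: total 199.
No size-1 selection does better; minimum is 171.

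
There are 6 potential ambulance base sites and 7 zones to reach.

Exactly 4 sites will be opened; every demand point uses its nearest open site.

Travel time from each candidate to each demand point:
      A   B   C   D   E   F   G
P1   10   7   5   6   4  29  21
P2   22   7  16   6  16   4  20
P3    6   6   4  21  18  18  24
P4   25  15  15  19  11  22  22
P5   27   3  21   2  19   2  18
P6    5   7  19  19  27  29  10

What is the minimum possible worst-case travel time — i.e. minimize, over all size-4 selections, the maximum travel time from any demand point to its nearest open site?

10

Open {P1, P2, P3, P6}.
  Farthest demand point is G at travel time 10 (to P6); all others are ≤ 10.
With {P1, P2, P4, P6} the worst case is 10.
With {P1, P2, P5, P6} the worst case is 10.
No size-4 selection achieves below 10.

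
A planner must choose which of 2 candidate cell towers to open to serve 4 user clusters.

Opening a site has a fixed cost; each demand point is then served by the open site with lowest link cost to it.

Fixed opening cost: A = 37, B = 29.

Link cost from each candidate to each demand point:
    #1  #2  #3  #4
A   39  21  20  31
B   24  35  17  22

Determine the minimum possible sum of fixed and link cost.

127

Open {B}: assign each demand point to its cheapest open site.
  #1→B 24, #2→B 35, #3→B 17, #4→B 22
  link cost 98, fixed 29 → total 127.
Compare {A}: link cost 111 + fixed 37 = 148.
Compare {A, B}: link cost 84 + fixed 66 = 150.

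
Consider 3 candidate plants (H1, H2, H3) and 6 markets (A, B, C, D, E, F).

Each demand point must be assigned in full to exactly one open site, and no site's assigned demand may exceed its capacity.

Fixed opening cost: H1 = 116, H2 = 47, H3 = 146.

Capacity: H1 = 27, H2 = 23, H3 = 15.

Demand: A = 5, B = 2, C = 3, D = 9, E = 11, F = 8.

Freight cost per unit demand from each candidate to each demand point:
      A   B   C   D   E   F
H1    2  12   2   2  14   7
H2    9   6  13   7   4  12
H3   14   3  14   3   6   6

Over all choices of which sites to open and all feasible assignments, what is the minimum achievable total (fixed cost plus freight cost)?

Open {H1, H2}; cheapest assignment that respects the capacities:
  H1 (cap 27, load 25): A, C, D, F — cost 5×2 + 3×2 + 9×2 + 8×7 = 90
  H2 (cap 23, load 13): B, E — cost 2×6 + 11×4 = 56
  Shipping 146, fixed 163 → total 309.
  Any other capacity-feasible assignment to {H1, H2} ships for at least 146.
Compare {H1, H3}: its best feasible assignment gives total 424.
Compare {H1, H2, H3}: its best feasible assignment gives total 441.
Every other set of open sites that can feasibly serve all demand totals ≥ 424 even under its best assignment. Minimum: 309.

309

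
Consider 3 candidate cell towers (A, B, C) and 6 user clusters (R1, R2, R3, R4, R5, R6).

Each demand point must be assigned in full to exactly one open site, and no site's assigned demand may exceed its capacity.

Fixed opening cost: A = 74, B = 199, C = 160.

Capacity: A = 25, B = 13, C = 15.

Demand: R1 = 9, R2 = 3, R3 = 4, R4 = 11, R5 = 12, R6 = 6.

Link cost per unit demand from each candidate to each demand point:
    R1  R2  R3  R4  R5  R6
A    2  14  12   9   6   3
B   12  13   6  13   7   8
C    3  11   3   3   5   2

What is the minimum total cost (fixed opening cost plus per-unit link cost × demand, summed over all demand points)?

640

Open {A, B, C}; cheapest assignment that respects the capacities:
  A (cap 25, load 18): R1, R2, R6 — cost 9×2 + 3×14 + 6×3 = 78
  B (cap 13, load 12): R5 — cost 12×7 = 84
  C (cap 15, load 15): R3, R4 — cost 4×3 + 11×3 = 45
  Shipping 207, fixed 433 → total 640.
  Any other capacity-feasible assignment to {A, B, C} ships for at least 207.
Total demand is 45 and no other set of sites has combined capacity ≥ 45, so {A, B, C} is the only feasible choice of open sites. Minimum: 640.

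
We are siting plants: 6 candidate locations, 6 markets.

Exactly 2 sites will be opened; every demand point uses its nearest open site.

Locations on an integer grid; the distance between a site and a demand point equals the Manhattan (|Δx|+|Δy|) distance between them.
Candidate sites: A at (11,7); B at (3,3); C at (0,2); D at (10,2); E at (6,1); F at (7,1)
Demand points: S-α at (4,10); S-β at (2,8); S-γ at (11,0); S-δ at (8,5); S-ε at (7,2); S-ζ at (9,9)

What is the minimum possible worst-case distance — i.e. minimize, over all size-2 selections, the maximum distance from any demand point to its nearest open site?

Open {A, B}.
  Farthest demand point is S-α at distance 8 (to B); all others are ≤ 8.
With {B, D} the worst case is 8.
With {A, C} the worst case is 10.
No size-2 selection achieves below 8.

8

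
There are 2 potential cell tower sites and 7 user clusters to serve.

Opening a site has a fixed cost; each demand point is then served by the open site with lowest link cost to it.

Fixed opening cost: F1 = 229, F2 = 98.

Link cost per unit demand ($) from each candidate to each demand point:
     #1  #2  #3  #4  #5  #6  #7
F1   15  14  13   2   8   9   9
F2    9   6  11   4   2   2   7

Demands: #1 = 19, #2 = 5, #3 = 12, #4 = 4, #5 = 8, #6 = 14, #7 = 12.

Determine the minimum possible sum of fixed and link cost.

575

Open {F2}: assign each demand point to its cheapest open site.
  #1→F2 19×9=171, #2→F2 5×6=30, #3→F2 12×11=132, #4→F2 4×4=16, #5→F2 8×2=16, #6→F2 14×2=28, #7→F2 12×7=84
  link cost 477, fixed 98 → total 575.
Compare {F1, F2}: link cost 469 + fixed 327 = 796.
Compare {F1}: link cost 817 + fixed 229 = 1046.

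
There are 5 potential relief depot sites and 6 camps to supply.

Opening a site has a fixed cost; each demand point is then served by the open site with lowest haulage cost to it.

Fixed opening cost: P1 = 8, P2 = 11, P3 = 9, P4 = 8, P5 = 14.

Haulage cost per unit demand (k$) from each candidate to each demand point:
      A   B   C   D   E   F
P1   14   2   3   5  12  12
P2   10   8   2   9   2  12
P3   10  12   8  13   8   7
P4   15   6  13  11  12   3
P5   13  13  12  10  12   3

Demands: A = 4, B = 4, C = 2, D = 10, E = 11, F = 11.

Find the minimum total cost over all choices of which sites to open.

Open {P1, P2, P4}: assign each demand point to its cheapest open site.
  A→P2 4×10=40, B→P1 4×2=8, C→P2 2×2=4, D→P1 10×5=50, E→P2 11×2=22, F→P4 11×3=33
  haulage cost 157, fixed 27 → total 184.
Compare {P1, P2, P5}: haulage cost 157 + fixed 33 = 190.
Compare {P1, P2, P3, P4}: haulage cost 157 + fixed 36 = 193.
Compare {P1, P2, P4, P5}: haulage cost 157 + fixed 41 = 198.
All other subsets cost ≥ 190. Minimum total cost: 184.

184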